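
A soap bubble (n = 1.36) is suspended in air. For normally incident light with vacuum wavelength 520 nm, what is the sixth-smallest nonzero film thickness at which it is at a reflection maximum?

1051 nm

Ray reflecting at the top interface goes from n = 1.0 toward n = 1.36: a half-wave phase shift.
Bottom surface (1.36 → 1.0): reflection off a lower-index medium gives no phase shift.
Exactly one π shift → a net half-wave offset.
For bright reflection here: 2 n t = (m + ½) λ.
The sixth-smallest nonzero thickness corresponds to m = 5: t = (m + ½) λ / (2 n) = 5.50 × 520 / (2 × 1.36) = 1051 nm.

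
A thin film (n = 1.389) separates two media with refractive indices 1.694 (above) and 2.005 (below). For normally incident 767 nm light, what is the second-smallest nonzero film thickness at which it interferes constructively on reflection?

414 nm

Top surface (1.694 → 1.389): reflection off a lower-index medium gives no phase shift.
At the lower boundary (n = 1.389 to n = 2.005) the reflected ray undergoes a half-wave phase shift.
Net: one phase inversion between the two reflected rays.
So the condition for constructive reflection is 2 n t = (m + ½) λ.
The second-smallest nonzero thickness corresponds to m = 1: t = (m + ½) λ / (2 n) = 1.50 × 767 / (2 × 1.389) = 414 nm.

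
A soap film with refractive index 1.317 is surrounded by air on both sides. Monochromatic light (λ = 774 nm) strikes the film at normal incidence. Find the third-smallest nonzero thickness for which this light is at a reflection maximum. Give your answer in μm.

0.735 μm

Top surface (1.0 → 1.317): reflection off a higher-index medium gives a half-wave phase shift.
Ray reflecting at the bottom interface goes from n = 1.317 toward n = 1.0: no phase shift.
Net: one phase inversion between the two reflected rays.
For bright reflection here: 2 n t = (m + ½) λ.
The third-smallest nonzero thickness corresponds to m = 2: t = (m + ½) λ / (2 n) = 2.50 × 774 / (2 × 1.317) = 735 nm.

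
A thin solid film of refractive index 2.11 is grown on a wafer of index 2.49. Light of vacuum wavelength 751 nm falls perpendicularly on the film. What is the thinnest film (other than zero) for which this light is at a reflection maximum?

At the upper boundary (n = 1.0 to n = 2.11) the reflected ray undergoes a half-wave phase shift.
Ray reflecting at the bottom interface goes from n = 2.11 toward n = 2.49: a half-wave phase shift.
The two reflections carry the same phase change, so no net offset.
With no net inversion, constructive interference in reflection requires 2 n t = m λ.
Minimum nonzero at m = 1: t = λ / (2 n) = 751 / (2 × 2.11) = 178 nm.

178 nm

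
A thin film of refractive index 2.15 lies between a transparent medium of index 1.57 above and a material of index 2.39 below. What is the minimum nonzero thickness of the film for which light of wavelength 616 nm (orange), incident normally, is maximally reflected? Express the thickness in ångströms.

At the upper boundary (n = 1.57 to n = 2.15) the reflected ray undergoes a half-wave phase shift.
At the lower boundary (n = 2.15 to n = 2.39) the reflected ray undergoes a half-wave phase shift.
Zero or two π shifts → no net half-wave offset.
For strong reflection here: 2 n t = m λ.
Minimum nonzero at m = 1: t = λ / (2 n) = 616 / (2 × 2.15) = 143 nm.

1433 Å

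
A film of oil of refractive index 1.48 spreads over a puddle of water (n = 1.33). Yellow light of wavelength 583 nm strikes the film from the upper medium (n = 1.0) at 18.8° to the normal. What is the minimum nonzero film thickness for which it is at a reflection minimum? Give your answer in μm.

0.202 μm

Ray reflecting at the top interface goes from n = 1.0 toward n = 1.48: a half-wave phase shift.
Bottom surface (1.48 → 1.33): reflection off a lower-index medium gives no phase shift.
Exactly one π shift → a net half-wave offset.
So the condition for destructive reflection is 2 n t cos θ_r = m λ.
Snell's law: 1.0 sin 18.8° = 1.48 sin θ_r → sin θ_r = 0.218, cos θ_r = 0.976.
Minimum nonzero at m = 1: t = λ / (2 n cos θ_r) = 583 / (2 × 1.48 × 0.976) = 202 nm.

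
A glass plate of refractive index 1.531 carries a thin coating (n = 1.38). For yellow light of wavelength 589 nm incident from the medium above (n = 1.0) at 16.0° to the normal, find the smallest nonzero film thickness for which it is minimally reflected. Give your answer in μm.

At the upper boundary (n = 1.0 to n = 1.38) the reflected ray undergoes a half-wave phase shift.
Bottom surface (1.38 → 1.531): reflection off a higher-index medium gives a half-wave phase shift.
Zero or two π shifts → no net half-wave offset.
For dark reflection here: 2 n t cos θ_r = (m + ½) λ.
Snell's law: 1.0 sin 16.0° = 1.38 sin θ_r → sin θ_r = 0.200, cos θ_r = 0.980.
Minimum at m = 0: t = λ / (4 n cos θ_r) = 589 / (4 × 1.38 × 0.980) = 109 nm.

0.109 μm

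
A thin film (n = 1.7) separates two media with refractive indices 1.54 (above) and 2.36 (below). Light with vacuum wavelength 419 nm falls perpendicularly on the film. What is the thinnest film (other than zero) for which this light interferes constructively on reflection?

Ray reflecting at the top interface goes from n = 1.54 toward n = 1.7: a half-wave phase shift.
Ray reflecting at the bottom interface goes from n = 1.7 toward n = 2.36: a half-wave phase shift.
Net: no relative phase inversion (both shifts match).
For strong reflection here: 2 n t = m λ.
Minimum nonzero at m = 1: t = λ / (2 n) = 419 / (2 × 1.7) = 123 nm.

123 nm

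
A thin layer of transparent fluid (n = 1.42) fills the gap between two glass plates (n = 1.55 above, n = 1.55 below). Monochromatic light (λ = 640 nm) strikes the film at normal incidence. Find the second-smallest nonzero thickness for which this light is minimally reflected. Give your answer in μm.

Top surface (1.55 → 1.42): reflection off a lower-index medium gives no phase shift.
At the lower boundary (n = 1.42 to n = 1.55) the reflected ray undergoes a half-wave phase shift.
Exactly one π shift → a net half-wave offset.
So the condition for destructive reflection is 2 n t = m λ.
The second-smallest nonzero thickness corresponds to m = 2: t = m λ / (2 n) = 2.00 × 640 / (2 × 1.42) = 451 nm.

0.451 μm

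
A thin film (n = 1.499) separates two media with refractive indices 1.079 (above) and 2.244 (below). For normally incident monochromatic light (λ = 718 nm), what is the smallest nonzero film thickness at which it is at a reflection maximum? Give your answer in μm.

Top surface (1.079 → 1.499): reflection off a higher-index medium gives a half-wave phase shift.
Bottom surface (1.499 → 2.244): reflection off a higher-index medium gives a half-wave phase shift.
Zero or two π shifts → no net half-wave offset.
For strong reflection here: 2 n t = m λ.
The smallest nonzero thickness corresponds to m = 1: t = m λ / (2 n) = 1.00 × 718 / (2 × 1.499) = 239 nm.

0.239 μm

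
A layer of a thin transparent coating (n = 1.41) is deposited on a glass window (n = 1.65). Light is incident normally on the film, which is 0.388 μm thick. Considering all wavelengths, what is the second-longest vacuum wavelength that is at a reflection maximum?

At the upper boundary (n = 1.0 to n = 1.41) the reflected ray undergoes a half-wave phase shift.
Ray reflecting at the bottom interface goes from n = 1.41 toward n = 1.65: a half-wave phase shift.
Zero or two π shifts → no net half-wave offset.
So the condition for constructive reflection is 2 n t = m λ.
λ = 2 n t / m. The second-longest wavelength is m = 2: λ = 2 × 1.41 × 388 / 2.00 = 547 nm.

547 nm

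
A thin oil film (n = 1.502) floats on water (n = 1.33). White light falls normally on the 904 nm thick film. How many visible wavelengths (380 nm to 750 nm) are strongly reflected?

At the upper boundary (n = 1.0 to n = 1.502) the reflected ray undergoes a half-wave phase shift.
At the lower boundary (n = 1.502 to n = 1.33) the reflected ray undergoes no phase shift.
Net: one phase inversion between the two reflected rays.
With one net inversion, constructive interference in reflection requires 2 n t = (m + ½) λ.
λ = 2 n t / (m + ½) = 2716 / (m + ½) nm.
m=3: 776 nm (IR); m=4: 603 nm (visible); m=5: 494 nm (visible); m=6: 418 nm (visible); m=7: 362 nm (UV).

3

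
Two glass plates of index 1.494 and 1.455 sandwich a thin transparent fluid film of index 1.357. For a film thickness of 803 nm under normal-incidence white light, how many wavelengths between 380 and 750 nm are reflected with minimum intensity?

Top surface (1.494 → 1.357): reflection off a lower-index medium gives no phase shift.
Ray reflecting at the bottom interface goes from n = 1.357 toward n = 1.455: a half-wave phase shift.
Exactly one π shift → a net half-wave offset.
For minimum reflection here: 2 n t = m λ.
λ = 2 n t / m = 2179 / m nm.
m=2: 1090 nm (IR); m=3: 726 nm (visible); m=4: 545 nm (visible); m=5: 436 nm (visible); m=6: 363 nm (UV).

3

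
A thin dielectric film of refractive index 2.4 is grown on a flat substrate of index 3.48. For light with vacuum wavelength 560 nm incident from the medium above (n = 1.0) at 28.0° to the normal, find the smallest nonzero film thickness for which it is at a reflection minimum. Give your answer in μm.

0.0595 μm

Ray reflecting at the top interface goes from n = 1.0 toward n = 2.4: a half-wave phase shift.
At the lower boundary (n = 2.4 to n = 3.48) the reflected ray undergoes a half-wave phase shift.
The two reflections carry the same phase change, so no net offset.
For minimum reflection here: 2 n t cos θ_r = (m + ½) λ.
Snell's law: 1.0 sin 28.0° = 2.4 sin θ_r → sin θ_r = 0.196, cos θ_r = 0.981.
Minimum at m = 0: t = λ / (4 n cos θ_r) = 560 / (4 × 2.4 × 0.981) = 59.5 nm.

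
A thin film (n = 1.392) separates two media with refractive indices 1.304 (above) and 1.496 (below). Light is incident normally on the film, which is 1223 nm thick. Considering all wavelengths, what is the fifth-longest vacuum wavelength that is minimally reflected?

757 nm

Ray reflecting at the top interface goes from n = 1.304 toward n = 1.392: a half-wave phase shift.
Bottom surface (1.392 → 1.496): reflection off a higher-index medium gives a half-wave phase shift.
The two reflections carry the same phase change, so no net offset.
For minimum reflection here: 2 n t = (m + ½) λ.
λ = 2 n t / (m + ½). The fifth-longest wavelength is m = 4: λ = 2 × 1.392 × 1223 / 4.50 = 757 nm.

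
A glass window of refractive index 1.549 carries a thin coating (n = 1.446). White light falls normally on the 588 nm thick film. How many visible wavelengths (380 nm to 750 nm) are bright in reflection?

Top surface (1.0 → 1.446): reflection off a higher-index medium gives a half-wave phase shift.
At the lower boundary (n = 1.446 to n = 1.549) the reflected ray undergoes a half-wave phase shift.
Net: no relative phase inversion (both shifts match).
With no net inversion, constructive interference in reflection requires 2 n t = m λ.
λ = 2 n t / m = 1700 / m nm.
m=2: 850 nm (IR); m=3: 567 nm (visible); m=4: 425 nm (visible); m=5: 340 nm (UV).

2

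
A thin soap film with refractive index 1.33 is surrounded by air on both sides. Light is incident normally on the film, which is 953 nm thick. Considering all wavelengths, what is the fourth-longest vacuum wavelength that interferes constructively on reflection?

724 nm

Top surface (1.0 → 1.33): reflection off a higher-index medium gives a half-wave phase shift.
Bottom surface (1.33 → 1.0): reflection off a lower-index medium gives no phase shift.
Exactly one π shift → a net half-wave offset.
For bright reflection here: 2 n t = (m + ½) λ.
λ = 2 n t / (m + ½). The fourth-longest wavelength is m = 3: λ = 2 × 1.33 × 953 / 3.50 = 724 nm.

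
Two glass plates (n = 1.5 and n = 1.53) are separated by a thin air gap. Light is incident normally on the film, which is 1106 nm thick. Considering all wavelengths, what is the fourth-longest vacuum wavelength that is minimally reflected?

553 nm

Ray reflecting at the top interface goes from n = 1.5 toward n = 1.0: no phase shift.
Bottom surface (1.0 → 1.53): reflection off a higher-index medium gives a half-wave phase shift.
Net: one phase inversion between the two reflected rays.
With one net inversion, destructive interference in reflection requires 2 n t = m λ.
λ = 2 n t / m. The fourth-longest wavelength is m = 4: λ = 2 × 1.0 × 1106 / 4.00 = 553 nm.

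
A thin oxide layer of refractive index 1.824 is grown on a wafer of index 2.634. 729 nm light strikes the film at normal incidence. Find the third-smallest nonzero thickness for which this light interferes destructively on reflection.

At the upper boundary (n = 1.0 to n = 1.824) the reflected ray undergoes a half-wave phase shift.
At the lower boundary (n = 1.824 to n = 2.634) the reflected ray undergoes a half-wave phase shift.
Zero or two π shifts → no net half-wave offset.
So the condition for destructive reflection is 2 n t = (m + ½) λ.
The third-smallest nonzero thickness corresponds to m = 2: t = (m + ½) λ / (2 n) = 2.50 × 729 / (2 × 1.824) = 500 nm.

500 nm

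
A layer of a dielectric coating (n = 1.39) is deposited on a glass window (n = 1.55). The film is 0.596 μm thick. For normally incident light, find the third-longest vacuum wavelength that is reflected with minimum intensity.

663 nm

At the upper boundary (n = 1.0 to n = 1.39) the reflected ray undergoes a half-wave phase shift.
At the lower boundary (n = 1.39 to n = 1.55) the reflected ray undergoes a half-wave phase shift.
Net: no relative phase inversion (both shifts match).
For minimum reflection here: 2 n t = (m + ½) λ.
λ = 2 n t / (m + ½). The third-longest wavelength is m = 2: λ = 2 × 1.39 × 596 / 2.50 = 663 nm.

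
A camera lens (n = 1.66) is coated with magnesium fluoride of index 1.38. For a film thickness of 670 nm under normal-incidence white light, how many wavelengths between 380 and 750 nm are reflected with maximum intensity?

2

Ray reflecting at the top interface goes from n = 1.0 toward n = 1.38: a half-wave phase shift.
Bottom surface (1.38 → 1.66): reflection off a higher-index medium gives a half-wave phase shift.
Zero or two π shifts → no net half-wave offset.
So the condition for constructive reflection is 2 n t = m λ.
λ = 2 n t / m = 1849 / m nm.
m=2: 925 nm (IR); m=3: 616 nm (visible); m=4: 462 nm (visible); m=5: 370 nm (UV).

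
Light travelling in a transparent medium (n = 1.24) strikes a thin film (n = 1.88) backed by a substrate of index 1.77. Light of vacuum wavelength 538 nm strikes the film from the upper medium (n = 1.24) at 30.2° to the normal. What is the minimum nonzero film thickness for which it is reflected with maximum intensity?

75.8 nm

Ray reflecting at the top interface goes from n = 1.24 toward n = 1.88: a half-wave phase shift.
At the lower boundary (n = 1.88 to n = 1.77) the reflected ray undergoes no phase shift.
The two reflections differ by half a wavelength.
For maximum reflection here: 2 n t cos θ_r = (m + ½) λ.
Snell's law: 1.24 sin 30.2° = 1.88 sin θ_r → sin θ_r = 0.332, cos θ_r = 0.943.
Minimum at m = 0: t = λ / (4 n cos θ_r) = 538 / (4 × 1.88 × 0.943) = 75.8 nm.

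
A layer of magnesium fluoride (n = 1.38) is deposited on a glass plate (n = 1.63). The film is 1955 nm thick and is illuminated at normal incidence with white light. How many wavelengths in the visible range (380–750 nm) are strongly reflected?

7

At the upper boundary (n = 1.0 to n = 1.38) the reflected ray undergoes a half-wave phase shift.
Bottom surface (1.38 → 1.63): reflection off a higher-index medium gives a half-wave phase shift.
Zero or two π shifts → no net half-wave offset.
So the condition for constructive reflection is 2 n t = m λ.
λ = 2 n t / m = 5396 / m nm.
m=7: 771 nm (IR); m=8: 674 nm (visible); m=9: 600 nm (visible); m=10: 540 nm (visible); m=11: 491 nm (visible); m=12: 450 nm (visible); m=13: 415 nm (visible); m=14: 385 nm (visible); m=15: 360 nm (UV).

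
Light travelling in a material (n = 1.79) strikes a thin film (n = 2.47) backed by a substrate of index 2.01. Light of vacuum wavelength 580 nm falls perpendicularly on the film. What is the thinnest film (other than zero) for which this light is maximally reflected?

At the upper boundary (n = 1.79 to n = 2.47) the reflected ray undergoes a half-wave phase shift.
Bottom surface (2.47 → 2.01): reflection off a lower-index medium gives no phase shift.
The two reflections differ by half a wavelength.
With one net inversion, constructive interference in reflection requires 2 n t = (m + ½) λ.
Minimum at m = 0: t = λ / (4 n) = 580 / (4 × 2.47) = 58.7 nm.

58.7 nm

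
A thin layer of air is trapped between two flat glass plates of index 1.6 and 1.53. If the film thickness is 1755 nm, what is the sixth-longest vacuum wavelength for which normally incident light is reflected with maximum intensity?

638 nm

Top surface (1.6 → 1.0): reflection off a lower-index medium gives no phase shift.
Bottom surface (1.0 → 1.53): reflection off a higher-index medium gives a half-wave phase shift.
Net: one phase inversion between the two reflected rays.
With one net inversion, constructive interference in reflection requires 2 n t = (m + ½) λ.
λ = 2 n t / (m + ½). The sixth-longest wavelength is m = 5: λ = 2 × 1.0 × 1755 / 5.50 = 638 nm.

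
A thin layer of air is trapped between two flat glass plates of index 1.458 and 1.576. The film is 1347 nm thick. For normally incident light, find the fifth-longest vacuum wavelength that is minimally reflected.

539 nm

At the upper boundary (n = 1.458 to n = 1.0) the reflected ray undergoes no phase shift.
Ray reflecting at the bottom interface goes from n = 1.0 toward n = 1.576: a half-wave phase shift.
The two reflections differ by half a wavelength.
So the condition for destructive reflection is 2 n t = m λ.
λ = 2 n t / m. The fifth-longest wavelength is m = 5: λ = 2 × 1.0 × 1347 / 5.00 = 539 nm.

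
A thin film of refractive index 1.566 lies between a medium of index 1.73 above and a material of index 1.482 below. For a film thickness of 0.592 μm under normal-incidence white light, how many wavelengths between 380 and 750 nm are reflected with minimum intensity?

3

At the upper boundary (n = 1.73 to n = 1.566) the reflected ray undergoes no phase shift.
At the lower boundary (n = 1.566 to n = 1.482) the reflected ray undergoes no phase shift.
Net: no relative phase inversion (both shifts match).
For dark reflection here: 2 n t = (m + ½) λ.
λ = 2 n t / (m + ½) = 1854 / (m + ½) nm.
m=1: 1236 nm (IR); m=2: 742 nm (visible); m=3: 530 nm (visible); m=4: 412 nm (visible); m=5: 337 nm (UV).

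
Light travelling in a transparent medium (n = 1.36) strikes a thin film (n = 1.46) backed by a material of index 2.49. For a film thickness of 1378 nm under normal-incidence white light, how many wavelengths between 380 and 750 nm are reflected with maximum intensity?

5

Ray reflecting at the top interface goes from n = 1.36 toward n = 1.46: a half-wave phase shift.
Ray reflecting at the bottom interface goes from n = 1.46 toward n = 2.49: a half-wave phase shift.
Net: no relative phase inversion (both shifts match).
With no net inversion, constructive interference in reflection requires 2 n t = m λ.
λ = 2 n t / m = 4024 / m nm.
m=5: 805 nm (IR); m=6: 671 nm (visible); m=7: 575 nm (visible); m=8: 503 nm (visible); m=9: 447 nm (visible); m=10: 402 nm (visible); m=11: 366 nm (UV).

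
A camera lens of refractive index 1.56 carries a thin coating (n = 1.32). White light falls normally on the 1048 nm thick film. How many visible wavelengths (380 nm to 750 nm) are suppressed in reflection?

3

Ray reflecting at the top interface goes from n = 1.0 toward n = 1.32: a half-wave phase shift.
Bottom surface (1.32 → 1.56): reflection off a higher-index medium gives a half-wave phase shift.
Net: no relative phase inversion (both shifts match).
So the condition for destructive reflection is 2 n t = (m + ½) λ.
λ = 2 n t / (m + ½) = 2767 / (m + ½) nm.
m=3: 790 nm (IR); m=4: 615 nm (visible); m=5: 503 nm (visible); m=6: 426 nm (visible); m=7: 369 nm (UV).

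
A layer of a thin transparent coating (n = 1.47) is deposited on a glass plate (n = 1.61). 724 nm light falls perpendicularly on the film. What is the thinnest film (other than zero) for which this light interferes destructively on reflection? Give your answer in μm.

0.123 μm

At the upper boundary (n = 1.0 to n = 1.47) the reflected ray undergoes a half-wave phase shift.
At the lower boundary (n = 1.47 to n = 1.61) the reflected ray undergoes a half-wave phase shift.
The two reflections carry the same phase change, so no net offset.
With no net inversion, destructive interference in reflection requires 2 n t = (m + ½) λ.
Minimum at m = 0: t = λ / (4 n) = 724 / (4 × 1.47) = 123 nm.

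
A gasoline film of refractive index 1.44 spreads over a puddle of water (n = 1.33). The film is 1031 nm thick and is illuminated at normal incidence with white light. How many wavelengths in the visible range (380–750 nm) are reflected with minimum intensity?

4

Ray reflecting at the top interface goes from n = 1.0 toward n = 1.44: a half-wave phase shift.
Bottom surface (1.44 → 1.33): reflection off a lower-index medium gives no phase shift.
Exactly one π shift → a net half-wave offset.
For weak reflection here: 2 n t = m λ.
λ = 2 n t / m = 2969 / m nm.
m=3: 990 nm (IR); m=4: 742 nm (visible); m=5: 594 nm (visible); m=6: 495 nm (visible); m=7: 424 nm (visible); m=8: 371 nm (UV).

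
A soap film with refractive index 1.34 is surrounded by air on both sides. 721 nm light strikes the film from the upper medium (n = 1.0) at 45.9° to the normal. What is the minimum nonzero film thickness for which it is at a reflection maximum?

Ray reflecting at the top interface goes from n = 1.0 toward n = 1.34: a half-wave phase shift.
At the lower boundary (n = 1.34 to n = 1.0) the reflected ray undergoes no phase shift.
Net: one phase inversion between the two reflected rays.
So the condition for constructive reflection is 2 n t cos θ_r = (m + ½) λ.
Snell's law: 1.0 sin 45.9° = 1.34 sin θ_r → sin θ_r = 0.536, cos θ_r = 0.844.
Minimum at m = 0: t = λ / (4 n cos θ_r) = 721 / (4 × 1.34 × 0.844) = 159 nm.

159 nm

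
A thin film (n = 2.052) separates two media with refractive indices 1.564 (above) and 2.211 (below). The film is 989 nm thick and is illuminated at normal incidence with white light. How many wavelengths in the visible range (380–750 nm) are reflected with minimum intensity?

Top surface (1.564 → 2.052): reflection off a higher-index medium gives a half-wave phase shift.
At the lower boundary (n = 2.052 to n = 2.211) the reflected ray undergoes a half-wave phase shift.
Zero or two π shifts → no net half-wave offset.
For weak reflection here: 2 n t = (m + ½) λ.
λ = 2 n t / (m + ½) = 4059 / (m + ½) nm.
m=4: 902 nm (IR); m=5: 738 nm (visible); m=6: 624 nm (visible); m=7: 541 nm (visible); m=8: 478 nm (visible); m=9: 427 nm (visible); m=10: 387 nm (visible); m=11: 353 nm (UV).

6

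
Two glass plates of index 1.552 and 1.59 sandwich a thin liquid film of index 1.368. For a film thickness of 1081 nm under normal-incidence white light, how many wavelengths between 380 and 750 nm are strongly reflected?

Top surface (1.552 → 1.368): reflection off a lower-index medium gives no phase shift.
At the lower boundary (n = 1.368 to n = 1.59) the reflected ray undergoes a half-wave phase shift.
Exactly one π shift → a net half-wave offset.
With one net inversion, constructive interference in reflection requires 2 n t = (m + ½) λ.
λ = 2 n t / (m + ½) = 2958 / (m + ½) nm.
m=3: 845 nm (IR); m=4: 657 nm (visible); m=5: 538 nm (visible); m=6: 455 nm (visible); m=7: 394 nm (visible); m=8: 348 nm (UV).

4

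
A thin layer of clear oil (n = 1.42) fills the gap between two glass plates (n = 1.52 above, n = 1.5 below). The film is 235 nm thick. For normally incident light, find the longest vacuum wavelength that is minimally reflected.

Top surface (1.52 → 1.42): reflection off a lower-index medium gives no phase shift.
Ray reflecting at the bottom interface goes from n = 1.42 toward n = 1.5: a half-wave phase shift.
Exactly one π shift → a net half-wave offset.
So the condition for destructive reflection is 2 n t = m λ.
λ = 2 n t / m. The longest wavelength is m = 1: λ = 2 × 1.42 × 235 / 1.00 = 667 nm.

667 nm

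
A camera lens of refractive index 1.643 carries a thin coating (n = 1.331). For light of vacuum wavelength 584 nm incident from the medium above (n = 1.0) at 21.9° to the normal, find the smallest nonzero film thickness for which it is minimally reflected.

114 nm

Ray reflecting at the top interface goes from n = 1.0 toward n = 1.331: a half-wave phase shift.
At the lower boundary (n = 1.331 to n = 1.643) the reflected ray undergoes a half-wave phase shift.
Net: no relative phase inversion (both shifts match).
So the condition for destructive reflection is 2 n t cos θ_r = (m + ½) λ.
Snell's law: 1.0 sin 21.9° = 1.331 sin θ_r → sin θ_r = 0.280, cos θ_r = 0.960.
Minimum at m = 0: t = λ / (4 n cos θ_r) = 584 / (4 × 1.331 × 0.960) = 114 nm.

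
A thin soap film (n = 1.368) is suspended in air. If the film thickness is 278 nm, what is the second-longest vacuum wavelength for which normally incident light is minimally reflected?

380 nm

Top surface (1.0 → 1.368): reflection off a higher-index medium gives a half-wave phase shift.
Ray reflecting at the bottom interface goes from n = 1.368 toward n = 1.0: no phase shift.
Exactly one π shift → a net half-wave offset.
For weak reflection here: 2 n t = m λ.
λ = 2 n t / m. The second-longest wavelength is m = 2: λ = 2 × 1.368 × 278 / 2.00 = 380 nm.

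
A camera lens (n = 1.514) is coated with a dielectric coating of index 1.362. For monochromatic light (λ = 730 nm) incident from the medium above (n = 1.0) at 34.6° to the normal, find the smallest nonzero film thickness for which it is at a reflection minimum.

Top surface (1.0 → 1.362): reflection off a higher-index medium gives a half-wave phase shift.
Ray reflecting at the bottom interface goes from n = 1.362 toward n = 1.514: a half-wave phase shift.
Zero or two π shifts → no net half-wave offset.
So the condition for destructive reflection is 2 n t cos θ_r = (m + ½) λ.
Snell's law: 1.0 sin 34.6° = 1.362 sin θ_r → sin θ_r = 0.417, cos θ_r = 0.909.
Minimum at m = 0: t = λ / (4 n cos θ_r) = 730 / (4 × 1.362 × 0.909) = 147 nm.

147 nm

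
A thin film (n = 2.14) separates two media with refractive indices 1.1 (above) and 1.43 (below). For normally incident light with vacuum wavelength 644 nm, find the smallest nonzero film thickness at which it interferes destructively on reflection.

150 nm

Top surface (1.1 → 2.14): reflection off a higher-index medium gives a half-wave phase shift.
At the lower boundary (n = 2.14 to n = 1.43) the reflected ray undergoes no phase shift.
Net: one phase inversion between the two reflected rays.
For weak reflection here: 2 n t = m λ.
Minimum nonzero at m = 1: t = λ / (2 n) = 644 / (2 × 2.14) = 150 nm.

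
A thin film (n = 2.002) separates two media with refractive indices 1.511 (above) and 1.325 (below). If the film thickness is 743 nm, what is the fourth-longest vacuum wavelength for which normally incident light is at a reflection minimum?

744 nm

At the upper boundary (n = 1.511 to n = 2.002) the reflected ray undergoes a half-wave phase shift.
Ray reflecting at the bottom interface goes from n = 2.002 toward n = 1.325: no phase shift.
Net: one phase inversion between the two reflected rays.
With one net inversion, destructive interference in reflection requires 2 n t = m λ.
λ = 2 n t / m. The fourth-longest wavelength is m = 4: λ = 2 × 2.002 × 743 / 4.00 = 744 nm.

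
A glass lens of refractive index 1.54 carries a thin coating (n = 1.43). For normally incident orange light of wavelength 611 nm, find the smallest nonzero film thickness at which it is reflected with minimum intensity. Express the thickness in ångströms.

Ray reflecting at the top interface goes from n = 1.0 toward n = 1.43: a half-wave phase shift.
Bottom surface (1.43 → 1.54): reflection off a higher-index medium gives a half-wave phase shift.
Net: no relative phase inversion (both shifts match).
For dark reflection here: 2 n t = (m + ½) λ.
Minimum at m = 0: t = λ / (4 n) = 611 / (4 × 1.43) = 107 nm.

1068 Å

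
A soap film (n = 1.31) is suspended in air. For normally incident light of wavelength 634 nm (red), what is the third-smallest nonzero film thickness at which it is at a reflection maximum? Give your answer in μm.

0.605 μm

Ray reflecting at the top interface goes from n = 1.0 toward n = 1.31: a half-wave phase shift.
Ray reflecting at the bottom interface goes from n = 1.31 toward n = 1.0: no phase shift.
Exactly one π shift → a net half-wave offset.
So the condition for constructive reflection is 2 n t = (m + ½) λ.
The third-smallest nonzero thickness corresponds to m = 2: t = (m + ½) λ / (2 n) = 2.50 × 634 / (2 × 1.31) = 605 nm.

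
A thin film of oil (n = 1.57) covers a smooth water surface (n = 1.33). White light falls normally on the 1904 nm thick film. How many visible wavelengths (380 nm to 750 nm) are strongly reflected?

Ray reflecting at the top interface goes from n = 1.0 toward n = 1.57: a half-wave phase shift.
Ray reflecting at the bottom interface goes from n = 1.57 toward n = 1.33: no phase shift.
Exactly one π shift → a net half-wave offset.
For bright reflection here: 2 n t = (m + ½) λ.
λ = 2 n t / (m + ½) = 5979 / (m + ½) nm.
m=7: 797 nm (IR); m=8: 703 nm (visible); m=9: 629 nm (visible); m=10: 569 nm (visible); m=11: 520 nm (visible); m=12: 478 nm (visible); m=13: 443 nm (visible); m=14: 412 nm (visible); m=15: 386 nm (visible); m=16: 362 nm (UV).

8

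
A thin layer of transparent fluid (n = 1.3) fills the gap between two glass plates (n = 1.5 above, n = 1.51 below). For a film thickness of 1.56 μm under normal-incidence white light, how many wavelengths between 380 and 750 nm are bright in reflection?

6

At the upper boundary (n = 1.5 to n = 1.3) the reflected ray undergoes no phase shift.
Ray reflecting at the bottom interface goes from n = 1.3 toward n = 1.51: a half-wave phase shift.
Net: one phase inversion between the two reflected rays.
So the condition for constructive reflection is 2 n t = (m + ½) λ.
λ = 2 n t / (m + ½) = 4056 / (m + ½) nm.
m=4: 901 nm (IR); m=5: 737 nm (visible); m=6: 624 nm (visible); m=7: 541 nm (visible); m=8: 477 nm (visible); m=9: 427 nm (visible); m=10: 386 nm (visible); m=11: 353 nm (UV).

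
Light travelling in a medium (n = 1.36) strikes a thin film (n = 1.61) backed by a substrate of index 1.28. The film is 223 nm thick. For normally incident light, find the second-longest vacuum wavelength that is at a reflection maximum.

Ray reflecting at the top interface goes from n = 1.36 toward n = 1.61: a half-wave phase shift.
Bottom surface (1.61 → 1.28): reflection off a lower-index medium gives no phase shift.
Net: one phase inversion between the two reflected rays.
For bright reflection here: 2 n t = (m + ½) λ.
λ = 2 n t / (m + ½). The second-longest wavelength is m = 1: λ = 2 × 1.61 × 223 / 1.50 = 479 nm.

479 nm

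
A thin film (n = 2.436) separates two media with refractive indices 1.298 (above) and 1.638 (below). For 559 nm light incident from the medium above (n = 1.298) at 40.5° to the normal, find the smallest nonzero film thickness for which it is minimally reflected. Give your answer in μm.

0.122 μm

Top surface (1.298 → 2.436): reflection off a higher-index medium gives a half-wave phase shift.
Ray reflecting at the bottom interface goes from n = 2.436 toward n = 1.638: no phase shift.
Net: one phase inversion between the two reflected rays.
So the condition for destructive reflection is 2 n t cos θ_r = m λ.
Snell's law: 1.298 sin 40.5° = 2.436 sin θ_r → sin θ_r = 0.346, cos θ_r = 0.938.
Minimum nonzero at m = 1: t = λ / (2 n cos θ_r) = 559 / (2 × 2.436 × 0.938) = 122 nm.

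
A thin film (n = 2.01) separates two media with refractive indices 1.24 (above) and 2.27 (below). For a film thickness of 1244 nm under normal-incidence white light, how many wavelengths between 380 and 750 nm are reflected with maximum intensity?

Ray reflecting at the top interface goes from n = 1.24 toward n = 2.01: a half-wave phase shift.
Bottom surface (2.01 → 2.27): reflection off a higher-index medium gives a half-wave phase shift.
The two reflections carry the same phase change, so no net offset.
With no net inversion, constructive interference in reflection requires 2 n t = m λ.
λ = 2 n t / m = 5001 / m nm.
m=6: 833 nm (IR); m=7: 714 nm (visible); m=8: 625 nm (visible); m=9: 556 nm (visible); m=10: 500 nm (visible); m=11: 455 nm (visible); m=12: 417 nm (visible); m=13: 385 nm (visible); m=14: 357 nm (UV).

7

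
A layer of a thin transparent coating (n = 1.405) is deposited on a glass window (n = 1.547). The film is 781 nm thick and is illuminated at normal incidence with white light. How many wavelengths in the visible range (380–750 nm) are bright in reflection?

Ray reflecting at the top interface goes from n = 1.0 toward n = 1.405: a half-wave phase shift.
Bottom surface (1.405 → 1.547): reflection off a higher-index medium gives a half-wave phase shift.
Zero or two π shifts → no net half-wave offset.
With no net inversion, constructive interference in reflection requires 2 n t = m λ.
λ = 2 n t / m = 2195 / m nm.
m=2: 1097 nm (IR); m=3: 732 nm (visible); m=4: 549 nm (visible); m=5: 439 nm (visible); m=6: 366 nm (UV).

3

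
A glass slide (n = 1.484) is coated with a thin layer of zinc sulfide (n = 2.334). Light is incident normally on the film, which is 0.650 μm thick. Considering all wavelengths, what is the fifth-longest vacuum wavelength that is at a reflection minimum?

607 nm

Top surface (1.0 → 2.334): reflection off a higher-index medium gives a half-wave phase shift.
At the lower boundary (n = 2.334 to n = 1.484) the reflected ray undergoes no phase shift.
The two reflections differ by half a wavelength.
For dark reflection here: 2 n t = m λ.
λ = 2 n t / m. The fifth-longest wavelength is m = 5: λ = 2 × 2.334 × 650 / 5.00 = 607 nm.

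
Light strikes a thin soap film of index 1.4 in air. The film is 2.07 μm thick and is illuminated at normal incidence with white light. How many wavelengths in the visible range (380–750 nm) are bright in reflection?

7

Top surface (1.0 → 1.4): reflection off a higher-index medium gives a half-wave phase shift.
At the lower boundary (n = 1.4 to n = 1.0) the reflected ray undergoes no phase shift.
Exactly one π shift → a net half-wave offset.
For maximum reflection here: 2 n t = (m + ½) λ.
λ = 2 n t / (m + ½) = 5796 / (m + ½) nm.
m=7: 773 nm (IR); m=8: 682 nm (visible); m=9: 610 nm (visible); m=10: 552 nm (visible); m=11: 504 nm (visible); m=12: 464 nm (visible); m=13: 429 nm (visible); m=14: 400 nm (visible); m=15: 374 nm (UV).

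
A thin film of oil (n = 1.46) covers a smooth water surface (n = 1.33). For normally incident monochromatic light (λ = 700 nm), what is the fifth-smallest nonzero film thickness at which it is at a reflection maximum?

At the upper boundary (n = 1.0 to n = 1.46) the reflected ray undergoes a half-wave phase shift.
Ray reflecting at the bottom interface goes from n = 1.46 toward n = 1.33: no phase shift.
The two reflections differ by half a wavelength.
With one net inversion, constructive interference in reflection requires 2 n t = (m + ½) λ.
The fifth-smallest nonzero thickness corresponds to m = 4: t = (m + ½) λ / (2 n) = 4.50 × 700 / (2 × 1.46) = 1079 nm.

1079 nm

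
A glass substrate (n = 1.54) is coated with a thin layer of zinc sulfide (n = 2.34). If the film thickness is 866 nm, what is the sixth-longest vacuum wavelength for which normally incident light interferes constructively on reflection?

Ray reflecting at the top interface goes from n = 1.0 toward n = 2.34: a half-wave phase shift.
Ray reflecting at the bottom interface goes from n = 2.34 toward n = 1.54: no phase shift.
Net: one phase inversion between the two reflected rays.
So the condition for constructive reflection is 2 n t = (m + ½) λ.
λ = 2 n t / (m + ½). The sixth-longest wavelength is m = 5: λ = 2 × 2.34 × 866 / 5.50 = 737 nm.

737 nm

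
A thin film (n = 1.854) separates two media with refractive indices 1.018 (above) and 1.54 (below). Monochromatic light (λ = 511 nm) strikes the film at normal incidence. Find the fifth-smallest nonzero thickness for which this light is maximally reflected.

620 nm

Ray reflecting at the top interface goes from n = 1.018 toward n = 1.854: a half-wave phase shift.
At the lower boundary (n = 1.854 to n = 1.54) the reflected ray undergoes no phase shift.
The two reflections differ by half a wavelength.
So the condition for constructive reflection is 2 n t = (m + ½) λ.
The fifth-smallest nonzero thickness corresponds to m = 4: t = (m + ½) λ / (2 n) = 4.50 × 511 / (2 × 1.854) = 620 nm.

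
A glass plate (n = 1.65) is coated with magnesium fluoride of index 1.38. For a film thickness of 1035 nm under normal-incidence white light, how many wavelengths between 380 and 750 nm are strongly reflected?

Ray reflecting at the top interface goes from n = 1.0 toward n = 1.38: a half-wave phase shift.
Bottom surface (1.38 → 1.65): reflection off a higher-index medium gives a half-wave phase shift.
Net: no relative phase inversion (both shifts match).
So the condition for constructive reflection is 2 n t = m λ.
λ = 2 n t / m = 2857 / m nm.
m=3: 952 nm (IR); m=4: 714 nm (visible); m=5: 571 nm (visible); m=6: 476 nm (visible); m=7: 408 nm (visible); m=8: 357 nm (UV).

4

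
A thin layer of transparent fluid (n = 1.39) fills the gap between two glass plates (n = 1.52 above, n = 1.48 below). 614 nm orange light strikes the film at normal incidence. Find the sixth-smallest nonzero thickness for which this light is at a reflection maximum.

1215 nm

Top surface (1.52 → 1.39): reflection off a lower-index medium gives no phase shift.
Bottom surface (1.39 → 1.48): reflection off a higher-index medium gives a half-wave phase shift.
The two reflections differ by half a wavelength.
With one net inversion, constructive interference in reflection requires 2 n t = (m + ½) λ.
The sixth-smallest nonzero thickness corresponds to m = 5: t = (m + ½) λ / (2 n) = 5.50 × 614 / (2 × 1.39) = 1215 nm.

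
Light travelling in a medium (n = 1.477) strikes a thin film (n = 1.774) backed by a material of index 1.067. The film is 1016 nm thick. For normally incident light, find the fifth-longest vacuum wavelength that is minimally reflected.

721 nm

Top surface (1.477 → 1.774): reflection off a higher-index medium gives a half-wave phase shift.
Bottom surface (1.774 → 1.067): reflection off a lower-index medium gives no phase shift.
Exactly one π shift → a net half-wave offset.
With one net inversion, destructive interference in reflection requires 2 n t = m λ.
λ = 2 n t / m. The fifth-longest wavelength is m = 5: λ = 2 × 1.774 × 1016 / 5.00 = 721 nm.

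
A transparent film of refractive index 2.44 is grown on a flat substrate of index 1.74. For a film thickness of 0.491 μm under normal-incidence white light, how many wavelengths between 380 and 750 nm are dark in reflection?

3

At the upper boundary (n = 1.0 to n = 2.44) the reflected ray undergoes a half-wave phase shift.
Ray reflecting at the bottom interface goes from n = 2.44 toward n = 1.74: no phase shift.
Net: one phase inversion between the two reflected rays.
With one net inversion, destructive interference in reflection requires 2 n t = m λ.
λ = 2 n t / m = 2396 / m nm.
m=3: 799 nm (IR); m=4: 599 nm (visible); m=5: 479 nm (visible); m=6: 399 nm (visible); m=7: 342 nm (UV).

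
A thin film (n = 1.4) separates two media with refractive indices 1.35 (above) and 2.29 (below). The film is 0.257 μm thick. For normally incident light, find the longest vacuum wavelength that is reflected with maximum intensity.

720 nm

At the upper boundary (n = 1.35 to n = 1.4) the reflected ray undergoes a half-wave phase shift.
At the lower boundary (n = 1.4 to n = 2.29) the reflected ray undergoes a half-wave phase shift.
Zero or two π shifts → no net half-wave offset.
For bright reflection here: 2 n t = m λ.
λ = 2 n t / m. The longest wavelength is m = 1: λ = 2 × 1.4 × 257 / 1.00 = 720 nm.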